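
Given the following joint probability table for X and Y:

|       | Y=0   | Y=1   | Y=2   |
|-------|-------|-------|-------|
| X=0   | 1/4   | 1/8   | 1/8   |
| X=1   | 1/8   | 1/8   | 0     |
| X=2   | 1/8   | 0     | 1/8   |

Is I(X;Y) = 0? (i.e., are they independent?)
Marginal P(X) (row sums):
  P(X=0) = 1/4 + 1/8 + 1/8 = 1/2
  P(X=1) = 1/8 + 1/8 + 0 = 1/4
  P(X=2) = 1/8 + 0 + 1/8 = 1/4
Marginal P(Y) (column sums):
  P(Y=0) = 1/4 + 1/8 + 1/8 = 1/2
  P(Y=1) = 1/8 + 1/8 + 0 = 1/4
  P(Y=2) = 1/8 + 0 + 1/8 = 1/4

X and Y are independent iff P(X=i,Y=j) = P(X=i)·P(Y=j) for every cell.
  P(X=1)·P(Y=1) = 1/4 × 1/4 = 1/16, but P(X=1,Y=1) = 1/8 ✗

No, X and Y are not independent. Quantitatively, I(X;Y) > 0:

H(X) = -[(1/2)·log₂(1/2) + (1/4)·log₂(1/4) + (1/4)·log₂(1/4)]
  = 0.5000 + 0.5000 + 0.5000
  = 1.5000 bits
H(Y) = -[(1/2)·log₂(1/2) + (1/4)·log₂(1/4) + (1/4)·log₂(1/4)]
  = 0.5000 + 0.5000 + 0.5000
  = 1.5000 bits
H(X,Y) = -[(1/4)·log₂(1/4) + (1/8)·log₂(1/8) + (1/8)·log₂(1/8) + (1/8)·log₂(1/8) + (1/8)·log₂(1/8) + (1/8)·log₂(1/8) + (1/8)·log₂(1/8)]
  = 0.5000 + 0.3750 + 0.3750 + 0.3750 + 0.3750 + 0.3750 + 0.3750
  = 2.7500 bits
I(X;Y) = H(X) + H(Y) - H(X,Y) = 1.5000 + 1.5000 - 2.7500 = 0.2500 bits > 0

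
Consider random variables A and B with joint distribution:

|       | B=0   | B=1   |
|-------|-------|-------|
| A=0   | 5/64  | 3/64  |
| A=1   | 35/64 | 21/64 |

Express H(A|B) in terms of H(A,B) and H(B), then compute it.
H(A|B) = H(A,B) - H(B)

Marginal P(B) (column sums):
  P(B=0) = 5/64 + 35/64 = 5/8
  P(B=1) = 3/64 + 21/64 = 3/8

H(A,B) = -[(5/64)·log₂(5/64) + (3/64)·log₂(3/64) + (35/64)·log₂(35/64) + (21/64)·log₂(21/64)]
  = 0.2873 + 0.2070 + 0.4762 + 0.5275
  = 1.4980 bits
H(B) = -[(5/8)·log₂(5/8) + (3/8)·log₂(3/8)]
  = 0.4238 + 0.5306
  = 0.9544 bits

H(A|B) = 1.4980 - 0.9544 = 0.5436 bits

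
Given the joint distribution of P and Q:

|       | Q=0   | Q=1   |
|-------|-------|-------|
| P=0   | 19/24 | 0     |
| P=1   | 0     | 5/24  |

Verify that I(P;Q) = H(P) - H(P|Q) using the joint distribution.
Left side, from I(P;Q) = H(P) + H(Q) - H(P,Q):
Marginal P(P) (row sums):
  P(P=0) = 19/24 + 0 = 19/24
  P(P=1) = 0 + 5/24 = 5/24
Marginal P(Q) (column sums):
  P(Q=0) = 19/24 + 0 = 19/24
  P(Q=1) = 0 + 5/24 = 5/24

H(P) = -[(19/24)·log₂(19/24) + (5/24)·log₂(5/24)]
  = 0.2668 + 0.4715
  = 0.7383 bits
H(Q) = -[(19/24)·log₂(19/24) + (5/24)·log₂(5/24)]
  = 0.2668 + 0.4715
  = 0.7383 bits
H(P,Q) = -[(19/24)·log₂(19/24) + (5/24)·log₂(5/24)]
  = 0.2668 + 0.4715
  = 0.7383 bits

I(P;Q) = H(P) + H(Q) - H(P,Q)
  = 0.7383 + 0.7383 - 0.7383
  = 0.7383 bits

Right side, with H(P|Q) computed directly from the conditional probabilities:
H(P|Q) = -Σ P(P,Q)·log₂ P(P|Q), where P(P|Q) = P(P,Q) / P(Q)
  (cells with P(P,Q) = 0 contribute 0)
  (P=0,Q=0): P(P|Q) = (19/24)/(19/24) = 1;  -(19/24)·log₂(1) = 0.0000
  (P=1,Q=1): P(P|Q) = (5/24)/(5/24) = 1;  -(5/24)·log₂(1) = 0.0000
H(P|Q) = 0.0000 + 0.0000
  = 0.0000 bits
H(P) - H(P|Q) = 0.7383 - 0.0000 = 0.7383 bits

Both sides equal 0.7383 bits, so I(P;Q) = H(P) - H(P|Q) ✓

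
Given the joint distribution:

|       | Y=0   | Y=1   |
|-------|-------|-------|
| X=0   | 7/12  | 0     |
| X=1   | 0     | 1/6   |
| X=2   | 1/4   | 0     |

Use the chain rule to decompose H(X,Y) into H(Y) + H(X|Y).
By the chain rule: H(X,Y) = H(Y) + H(X|Y)

Marginal P(Y) (column sums):
  P(Y=0) = 7/12 + 0 + 1/4 = 5/6
  P(Y=1) = 0 + 1/6 + 0 = 1/6
H(Y) = -[(5/6)·log₂(5/6) + (1/6)·log₂(1/6)]
  = 0.2192 + 0.4308
  = 0.6500 bits
H(X|Y) = -Σ P(X,Y)·log₂ P(X|Y), where P(X|Y) = P(X,Y) / P(Y)
  (cells with P(X,Y) = 0 contribute 0)
  (X=0,Y=0): P(X|Y) = (7/12)/(5/6) = 7/10;  -(7/12)·log₂(7/10) = 0.3002
  (X=1,Y=1): P(X|Y) = (1/6)/(1/6) = 1;  -(1/6)·log₂(1) = 0.0000
  (X=2,Y=0): P(X|Y) = (1/4)/(5/6) = 3/10;  -(1/4)·log₂(3/10) = 0.4342
H(X|Y) = 0.3002 + 0.0000 + 0.4342
  = 0.7344 bits

H(X,Y) = H(Y) + H(X|Y) = 0.6500 + 0.7344 = 1.3844 bits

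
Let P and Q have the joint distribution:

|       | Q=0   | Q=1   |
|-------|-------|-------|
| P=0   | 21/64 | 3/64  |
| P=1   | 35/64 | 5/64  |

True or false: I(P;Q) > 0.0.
Marginal P(P) (row sums):
  P(P=0) = 21/64 + 3/64 = 3/8
  P(P=1) = 35/64 + 5/64 = 5/8
Marginal P(Q) (column sums):
  P(Q=0) = 21/64 + 35/64 = 7/8
  P(Q=1) = 3/64 + 5/64 = 1/8

H(P) = -[(3/8)·log₂(3/8) + (5/8)·log₂(5/8)]
  = 0.5306 + 0.4238
  = 0.9544 bits
H(Q) = -[(7/8)·log₂(7/8) + (1/8)·log₂(1/8)]
  = 0.1686 + 0.3750
  = 0.5436 bits
H(P,Q) = -[(21/64)·log₂(21/64) + (3/64)·log₂(3/64) + (35/64)·log₂(35/64) + (5/64)·log₂(5/64)]
  = 0.5275 + 0.2070 + 0.4762 + 0.2873
  = 1.4980 bits

I(P;Q) = H(P) + H(Q) - H(P,Q)
  = 0.9544 + 0.5436 - 1.4980
  = 0.0000 bits

False. I(P;Q) = 0.0000 bits, which is ≤ 0.0 bits.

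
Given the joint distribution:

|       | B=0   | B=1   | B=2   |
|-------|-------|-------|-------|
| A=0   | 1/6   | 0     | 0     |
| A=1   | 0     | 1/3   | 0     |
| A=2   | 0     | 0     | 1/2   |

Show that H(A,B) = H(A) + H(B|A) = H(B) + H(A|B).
Marginal P(A) (row sums):
  P(A=0) = 1/6 + 0 + 0 = 1/6
  P(A=1) = 0 + 1/3 + 0 = 1/3
  P(A=2) = 0 + 0 + 1/2 = 1/2
Marginal P(B) (column sums):
  P(B=0) = 1/6 + 0 + 0 = 1/6
  P(B=1) = 0 + 1/3 + 0 = 1/3
  P(B=2) = 0 + 0 + 1/2 = 1/2

Decomposition 1: H(A) + H(B|A)
H(A) = -[(1/6)·log₂(1/6) + (1/3)·log₂(1/3) + (1/2)·log₂(1/2)]
  = 0.4308 + 0.5283 + 0.5000
  = 1.4591 bits
H(B|A) = -Σ P(A,B)·log₂ P(B|A), where P(B|A) = P(A,B) / P(A)
  (cells with P(A,B) = 0 contribute 0)
  (A=0,B=0): P(B|A) = (1/6)/(1/6) = 1;  -(1/6)·log₂(1) = 0.0000
  (A=1,B=1): P(B|A) = (1/3)/(1/3) = 1;  -(1/3)·log₂(1) = 0.0000
  (A=2,B=2): P(B|A) = (1/2)/(1/2) = 1;  -(1/2)·log₂(1) = 0.0000
H(B|A) = 0.0000 + 0.0000 + 0.0000
  = 0.0000 bits
H(A) + H(B|A) = 1.4591 + 0.0000 = 1.4591 bits

Decomposition 2: H(B) + H(A|B)
H(B) = -[(1/6)·log₂(1/6) + (1/3)·log₂(1/3) + (1/2)·log₂(1/2)]
  = 0.4308 + 0.5283 + 0.5000
  = 1.4591 bits
H(A|B) = -Σ P(A,B)·log₂ P(A|B), where P(A|B) = P(A,B) / P(B)
  (cells with P(A,B) = 0 contribute 0)
  (A=0,B=0): P(A|B) = (1/6)/(1/6) = 1;  -(1/6)·log₂(1) = 0.0000
  (A=1,B=1): P(A|B) = (1/3)/(1/3) = 1;  -(1/3)·log₂(1) = 0.0000
  (A=2,B=2): P(A|B) = (1/2)/(1/2) = 1;  -(1/2)·log₂(1) = 0.0000
H(A|B) = 0.0000 + 0.0000 + 0.0000
  = 0.0000 bits
H(B) + H(A|B) = 1.4591 + 0.0000 = 1.4591 bits

Direct computation of the joint entropy:
H(A,B) = -[(1/6)·log₂(1/6) + (1/3)·log₂(1/3) + (1/2)·log₂(1/2)]
  = 0.4308 + 0.5283 + 0.5000
  = 1.4591 bits

All three agree: H(A,B) = 1.4591 bits ✓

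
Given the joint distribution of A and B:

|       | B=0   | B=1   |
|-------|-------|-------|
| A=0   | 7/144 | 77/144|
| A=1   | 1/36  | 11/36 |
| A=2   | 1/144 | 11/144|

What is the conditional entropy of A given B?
Marginal P(B) (column sums):
  P(B=0) = 7/144 + 1/36 + 1/144 = 1/12
  P(B=1) = 77/144 + 11/36 + 11/144 = 11/12

H(A|B) = -Σ P(A,B)·log₂ P(A|B), where P(A|B) = P(A,B) / P(B)
  (A=0,B=0): P(A|B) = (7/144)/(1/12) = 7/12;  -(7/144)·log₂(7/12) = 0.0378
  (A=0,B=1): P(A|B) = (77/144)/(11/12) = 7/12;  -(77/144)·log₂(7/12) = 0.4158
  (A=1,B=0): P(A|B) = (1/36)/(1/12) = 1/3;  -(1/36)·log₂(1/3) = 0.0440
  (A=1,B=1): P(A|B) = (11/36)/(11/12) = 1/3;  -(11/36)·log₂(1/3) = 0.4843
  (A=2,B=0): P(A|B) = (1/144)/(1/12) = 1/12;  -(1/144)·log₂(1/12) = 0.0249
  (A=2,B=1): P(A|B) = (11/144)/(11/12) = 1/12;  -(11/144)·log₂(1/12) = 0.2739
H(A|B) = 0.0378 + 0.4158 + 0.0440 + 0.4843 + 0.0249 + 0.2739
  = 1.2807 bits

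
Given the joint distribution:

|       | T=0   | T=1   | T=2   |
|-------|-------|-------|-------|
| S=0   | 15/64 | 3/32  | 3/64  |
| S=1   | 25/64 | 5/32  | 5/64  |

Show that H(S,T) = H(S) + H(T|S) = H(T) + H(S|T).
Marginal P(S) (row sums):
  P(S=0) = 15/64 + 3/32 + 3/64 = 3/8
  P(S=1) = 25/64 + 5/32 + 5/64 = 5/8
Marginal P(T) (column sums):
  P(T=0) = 15/64 + 25/64 = 5/8
  P(T=1) = 3/32 + 5/32 = 1/4
  P(T=2) = 3/64 + 5/64 = 1/8

Decomposition 1: H(S) + H(T|S)
H(S) = -[(3/8)·log₂(3/8) + (5/8)·log₂(5/8)]
  = 0.5306 + 0.4238
  = 0.9544 bits
H(T|S) = -Σ P(S,T)·log₂ P(T|S), where P(T|S) = P(S,T) / P(S)
  (S=0,T=0): P(T|S) = (15/64)/(3/8) = 5/8;  -(15/64)·log₂(5/8) = 0.1589
  (S=0,T=1): P(T|S) = (3/32)/(3/8) = 1/4;  -(3/32)·log₂(1/4) = 0.1875
  (S=0,T=2): P(T|S) = (3/64)/(3/8) = 1/8;  -(3/64)·log₂(1/8) = 0.1406
  (S=1,T=0): P(T|S) = (25/64)/(5/8) = 5/8;  -(25/64)·log₂(5/8) = 0.2649
  (S=1,T=1): P(T|S) = (5/32)/(5/8) = 1/4;  -(5/32)·log₂(1/4) = 0.3125
  (S=1,T=2): P(T|S) = (5/64)/(5/8) = 1/8;  -(5/64)·log₂(1/8) = 0.2344
H(T|S) = 0.1589 + 0.1875 + 0.1406 + 0.2649 + 0.3125 + 0.2344
  = 1.2988 bits
H(S) + H(T|S) = 0.9544 + 1.2988 = 2.2532 bits

Decomposition 2: H(T) + H(S|T)
H(T) = -[(5/8)·log₂(5/8) + (1/4)·log₂(1/4) + (1/8)·log₂(1/8)]
  = 0.4238 + 0.5000 + 0.3750
  = 1.2988 bits
H(S|T) = -Σ P(S,T)·log₂ P(S|T), where P(S|T) = P(S,T) / P(T)
  (S=0,T=0): P(S|T) = (15/64)/(5/8) = 3/8;  -(15/64)·log₂(3/8) = 0.3316
  (S=0,T=1): P(S|T) = (3/32)/(1/4) = 3/8;  -(3/32)·log₂(3/8) = 0.1327
  (S=0,T=2): P(S|T) = (3/64)/(1/8) = 3/8;  -(3/64)·log₂(3/8) = 0.0663
  (S=1,T=0): P(S|T) = (25/64)/(5/8) = 5/8;  -(25/64)·log₂(5/8) = 0.2649
  (S=1,T=1): P(S|T) = (5/32)/(1/4) = 5/8;  -(5/32)·log₂(5/8) = 0.1059
  (S=1,T=2): P(S|T) = (5/64)/(1/8) = 5/8;  -(5/64)·log₂(5/8) = 0.0530
H(S|T) = 0.3316 + 0.1327 + 0.0663 + 0.2649 + 0.1059 + 0.0530
  = 0.9544 bits
H(T) + H(S|T) = 1.2988 + 0.9544 = 2.2532 bits

Direct computation of the joint entropy:
H(S,T) = -[(15/64)·log₂(15/64) + (3/32)·log₂(3/32) + (3/64)·log₂(3/64) + (25/64)·log₂(25/64) + (5/32)·log₂(5/32) + (5/64)·log₂(5/64)]
  = 0.4906 + 0.3202 + 0.2070 + 0.5297 + 0.4184 + 0.2873
  = 2.2532 bits

All three agree: H(S,T) = 2.2532 bits ✓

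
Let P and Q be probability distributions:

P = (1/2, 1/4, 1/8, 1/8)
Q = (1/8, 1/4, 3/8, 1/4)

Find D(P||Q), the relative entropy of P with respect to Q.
D(P||Q) = Σ P(i) log₂(P(i)/Q(i))
  i=0: (1/2) × log₂((1/2)/(1/8)) = (1/2) × log₂(4) = 1.0000
  i=1: (1/4) × log₂((1/4)/(1/4)) = (1/4) × log₂(1) = 0.0000
  i=2: (1/8) × log₂((1/8)/(3/8)) = (1/8) × log₂(1/3) = -0.1981
  i=3: (1/8) × log₂((1/8)/(1/4)) = (1/8) × log₂(1/2) = -0.1250
D(P||Q) = 1.0000 + 0.0000 - 0.1981 - 0.1250
  = 0.6769 bits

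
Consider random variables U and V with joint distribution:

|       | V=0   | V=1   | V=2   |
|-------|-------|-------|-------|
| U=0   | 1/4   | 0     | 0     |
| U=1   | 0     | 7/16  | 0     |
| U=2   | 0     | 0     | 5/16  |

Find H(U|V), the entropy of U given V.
Marginal P(V) (column sums):
  P(V=0) = 1/4 + 0 + 0 = 1/4
  P(V=1) = 0 + 7/16 + 0 = 7/16
  P(V=2) = 0 + 0 + 5/16 = 5/16

H(U|V) = -Σ P(U,V)·log₂ P(U|V), where P(U|V) = P(U,V) / P(V)
  (cells with P(U,V) = 0 contribute 0)
  (U=0,V=0): P(U|V) = (1/4)/(1/4) = 1;  -(1/4)·log₂(1) = 0.0000
  (U=1,V=1): P(U|V) = (7/16)/(7/16) = 1;  -(7/16)·log₂(1) = 0.0000
  (U=2,V=2): P(U|V) = (5/16)/(5/16) = 1;  -(5/16)·log₂(1) = 0.0000
H(U|V) = 0.0000 + 0.0000 + 0.0000
  = 0.0000 bits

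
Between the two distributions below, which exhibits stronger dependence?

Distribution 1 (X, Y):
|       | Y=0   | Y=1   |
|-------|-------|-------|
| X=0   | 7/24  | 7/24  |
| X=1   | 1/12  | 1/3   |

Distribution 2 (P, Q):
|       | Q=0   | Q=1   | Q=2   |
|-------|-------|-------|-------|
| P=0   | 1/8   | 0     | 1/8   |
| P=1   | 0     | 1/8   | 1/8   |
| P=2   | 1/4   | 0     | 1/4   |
Distribution 1 (X, Y):
Marginal P(X) (row sums):
  P(X=0) = 7/24 + 7/24 = 7/12
  P(X=1) = 1/12 + 1/3 = 5/12
Marginal P(Y) (column sums):
  P(Y=0) = 7/24 + 1/12 = 3/8
  P(Y=1) = 7/24 + 1/3 = 5/8

H(X) = -[(7/12)·log₂(7/12) + (5/12)·log₂(5/12)]
  = 0.4536 + 0.5263
  = 0.9799 bits
H(Y) = -[(3/8)·log₂(3/8) + (5/8)·log₂(5/8)]
  = 0.5306 + 0.4238
  = 0.9544 bits
H(X,Y) = -[(7/24)·log₂(7/24) + (7/24)·log₂(7/24) + (1/12)·log₂(1/12) + (1/3)·log₂(1/3)]
  = 0.5185 + 0.5185 + 0.2987 + 0.5283
  = 1.8640 bits

I(X;Y) = H(X) + H(Y) - H(X,Y)
  = 0.9799 + 0.9544 - 1.8640
  = 0.0703 bits

Distribution 2 (P, Q):
Marginal P(P) (row sums):
  P(P=0) = 1/8 + 0 + 1/8 = 1/4
  P(P=1) = 0 + 1/8 + 1/8 = 1/4
  P(P=2) = 1/4 + 0 + 1/4 = 1/2
Marginal P(Q) (column sums):
  P(Q=0) = 1/8 + 0 + 1/4 = 3/8
  P(Q=1) = 0 + 1/8 + 0 = 1/8
  P(Q=2) = 1/8 + 1/8 + 1/4 = 1/2

H(P) = -[(1/4)·log₂(1/4) + (1/4)·log₂(1/4) + (1/2)·log₂(1/2)]
  = 0.5000 + 0.5000 + 0.5000
  = 1.5000 bits
H(Q) = -[(3/8)·log₂(3/8) + (1/8)·log₂(1/8) + (1/2)·log₂(1/2)]
  = 0.5306 + 0.3750 + 0.5000
  = 1.4056 bits
H(P,Q) = -[(1/8)·log₂(1/8) + (1/8)·log₂(1/8) + (1/8)·log₂(1/8) + (1/8)·log₂(1/8) + (1/4)·log₂(1/4) + (1/4)·log₂(1/4)]
  = 0.3750 + 0.3750 + 0.3750 + 0.3750 + 0.5000 + 0.5000
  = 2.5000 bits

I(P;Q) = H(P) + H(Q) - H(P,Q)
  = 1.5000 + 1.4056 - 2.5000
  = 0.4056 bits

I(P;Q) = 0.4056 bits > I(X;Y) = 0.0703 bits, so (P, Q) has the higher mutual information (stronger dependence).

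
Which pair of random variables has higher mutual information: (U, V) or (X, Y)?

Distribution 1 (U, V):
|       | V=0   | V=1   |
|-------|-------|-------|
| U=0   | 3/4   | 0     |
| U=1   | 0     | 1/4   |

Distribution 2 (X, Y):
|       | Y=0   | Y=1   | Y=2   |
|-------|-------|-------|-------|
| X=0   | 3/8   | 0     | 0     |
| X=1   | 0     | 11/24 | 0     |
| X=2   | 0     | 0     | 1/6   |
Distribution 1 (U, V):
Marginal P(U) (row sums):
  P(U=0) = 3/4 + 0 = 3/4
  P(U=1) = 0 + 1/4 = 1/4
Marginal P(V) (column sums):
  P(V=0) = 3/4 + 0 = 3/4
  P(V=1) = 0 + 1/4 = 1/4

H(U) = -[(3/4)·log₂(3/4) + (1/4)·log₂(1/4)]
  = 0.3113 + 0.5000
  = 0.8113 bits
H(V) = -[(3/4)·log₂(3/4) + (1/4)·log₂(1/4)]
  = 0.3113 + 0.5000
  = 0.8113 bits
H(U,V) = -[(3/4)·log₂(3/4) + (1/4)·log₂(1/4)]
  = 0.3113 + 0.5000
  = 0.8113 bits

I(U;V) = H(U) + H(V) - H(U,V)
  = 0.8113 + 0.8113 - 0.8113
  = 0.8113 bits

Distribution 2 (X, Y):
Marginal P(X) (row sums):
  P(X=0) = 3/8 + 0 + 0 = 3/8
  P(X=1) = 0 + 11/24 + 0 = 11/24
  P(X=2) = 0 + 0 + 1/6 = 1/6
Marginal P(Y) (column sums):
  P(Y=0) = 3/8 + 0 + 0 = 3/8
  P(Y=1) = 0 + 11/24 + 0 = 11/24
  P(Y=2) = 0 + 0 + 1/6 = 1/6

H(X) = -[(3/8)·log₂(3/8) + (11/24)·log₂(11/24) + (1/6)·log₂(1/6)]
  = 0.5306 + 0.5159 + 0.4308
  = 1.4773 bits
H(Y) = -[(3/8)·log₂(3/8) + (11/24)·log₂(11/24) + (1/6)·log₂(1/6)]
  = 0.5306 + 0.5159 + 0.4308
  = 1.4773 bits
H(X,Y) = -[(3/8)·log₂(3/8) + (11/24)·log₂(11/24) + (1/6)·log₂(1/6)]
  = 0.5306 + 0.5159 + 0.4308
  = 1.4773 bits

I(X;Y) = H(X) + H(Y) - H(X,Y)
  = 1.4773 + 1.4773 - 1.4773
  = 1.4773 bits

I(X;Y) = 1.4773 bits > I(U;V) = 0.8113 bits, so (X, Y) has the higher mutual information (stronger dependence).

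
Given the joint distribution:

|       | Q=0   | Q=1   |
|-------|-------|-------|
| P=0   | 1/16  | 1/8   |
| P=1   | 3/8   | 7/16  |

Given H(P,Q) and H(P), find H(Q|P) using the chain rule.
From the chain rule: H(P,Q) = H(P) + H(Q|P)
Therefore: H(Q|P) = H(P,Q) - H(P)

H(P,Q) = -[(1/16)·log₂(1/16) + (1/8)·log₂(1/8) + (3/8)·log₂(3/8) + (7/16)·log₂(7/16)]
  = 0.2500 + 0.3750 + 0.5306 + 0.5218
  = 1.6774 bits
Marginal P(P) (row sums):
  P(P=0) = 1/16 + 1/8 = 3/16
  P(P=1) = 3/8 + 7/16 = 13/16
H(P) = -[(3/16)·log₂(3/16) + (13/16)·log₂(13/16)]
  = 0.4528 + 0.2434
  = 0.6962 bits

H(Q|P) = 1.6774 - 0.6962 = 0.9812 bits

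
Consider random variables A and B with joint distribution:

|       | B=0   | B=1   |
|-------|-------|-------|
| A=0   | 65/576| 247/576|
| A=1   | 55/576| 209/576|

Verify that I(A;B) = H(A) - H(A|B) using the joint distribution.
Left side, from I(A;B) = H(A) + H(B) - H(A,B):
Marginal P(A) (row sums):
  P(A=0) = 65/576 + 247/576 = 13/24
  P(A=1) = 55/576 + 209/576 = 11/24
Marginal P(B) (column sums):
  P(B=0) = 65/576 + 55/576 = 5/24
  P(B=1) = 247/576 + 209/576 = 19/24

H(A) = -[(13/24)·log₂(13/24) + (11/24)·log₂(11/24)]
  = 0.4791 + 0.5159
  = 0.9950 bits
H(B) = -[(5/24)·log₂(5/24) + (19/24)·log₂(19/24)]
  = 0.4715 + 0.2668
  = 0.7383 bits
H(A,B) = -[(65/576)·log₂(65/576) + (247/576)·log₂(247/576) + (55/576)·log₂(55/576) + (209/576)·log₂(209/576)]
  = 0.3552 + 0.5238 + 0.3236 + 0.5307
  = 1.7333 bits

I(A;B) = H(A) + H(B) - H(A,B)
  = 0.9950 + 0.7383 - 1.7333
  = 0.0000 bits

Right side, with H(A|B) computed directly from the conditional probabilities:
H(A|B) = -Σ P(A,B)·log₂ P(A|B), where P(A|B) = P(A,B) / P(B)
  (A=0,B=0): P(A|B) = (65/576)/(5/24) = 13/24;  -(65/576)·log₂(13/24) = 0.0998
  (A=0,B=1): P(A|B) = (247/576)/(19/24) = 13/24;  -(247/576)·log₂(13/24) = 0.3793
  (A=1,B=0): P(A|B) = (55/576)/(5/24) = 11/24;  -(55/576)·log₂(11/24) = 0.1075
  (A=1,B=1): P(A|B) = (209/576)/(19/24) = 11/24;  -(209/576)·log₂(11/24) = 0.4084
H(A|B) = 0.0998 + 0.3793 + 0.1075 + 0.4084
  = 0.9950 bits
H(A) - H(A|B) = 0.9950 - 0.9950 = 0.0000 bits

Both sides equal 0.0000 bits, so I(A;B) = H(A) - H(A|B) ✓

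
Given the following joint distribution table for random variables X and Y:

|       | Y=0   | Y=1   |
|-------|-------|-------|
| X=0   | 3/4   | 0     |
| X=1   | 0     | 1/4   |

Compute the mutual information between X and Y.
Marginal P(X) (row sums):
  P(X=0) = 3/4 + 0 = 3/4
  P(X=1) = 0 + 1/4 = 1/4
Marginal P(Y) (column sums):
  P(Y=0) = 3/4 + 0 = 3/4
  P(Y=1) = 0 + 1/4 = 1/4

H(X) = -[(3/4)·log₂(3/4) + (1/4)·log₂(1/4)]
  = 0.3113 + 0.5000
  = 0.8113 bits
H(Y) = -[(3/4)·log₂(3/4) + (1/4)·log₂(1/4)]
  = 0.3113 + 0.5000
  = 0.8113 bits
H(X,Y) = -[(3/4)·log₂(3/4) + (1/4)·log₂(1/4)]
  = 0.3113 + 0.5000
  = 0.8113 bits

I(X;Y) = H(X) + H(Y) - H(X,Y)
  = 0.8113 + 0.8113 - 0.8113
  = 0.8113 bits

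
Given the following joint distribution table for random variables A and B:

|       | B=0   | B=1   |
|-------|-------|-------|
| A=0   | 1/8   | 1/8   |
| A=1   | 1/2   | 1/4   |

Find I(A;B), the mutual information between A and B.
Marginal P(A) (row sums):
  P(A=0) = 1/8 + 1/8 = 1/4
  P(A=1) = 1/2 + 1/4 = 3/4
Marginal P(B) (column sums):
  P(B=0) = 1/8 + 1/2 = 5/8
  P(B=1) = 1/8 + 1/4 = 3/8

H(A) = -[(1/4)·log₂(1/4) + (3/4)·log₂(3/4)]
  = 0.5000 + 0.3113
  = 0.8113 bits
H(B) = -[(5/8)·log₂(5/8) + (3/8)·log₂(3/8)]
  = 0.4238 + 0.5306
  = 0.9544 bits
H(A,B) = -[(1/8)·log₂(1/8) + (1/8)·log₂(1/8) + (1/2)·log₂(1/2) + (1/4)·log₂(1/4)]
  = 0.3750 + 0.3750 + 0.5000 + 0.5000
  = 1.7500 bits

I(A;B) = H(A) + H(B) - H(A,B)
  = 0.8113 + 0.9544 - 1.7500
  = 0.0157 bits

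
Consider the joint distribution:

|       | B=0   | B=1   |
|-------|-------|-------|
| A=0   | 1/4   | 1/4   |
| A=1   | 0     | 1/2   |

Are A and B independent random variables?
Marginal P(A) (row sums):
  P(A=0) = 1/4 + 1/4 = 1/2
  P(A=1) = 0 + 1/2 = 1/2
Marginal P(B) (column sums):
  P(B=0) = 1/4 + 0 = 1/4
  P(B=1) = 1/4 + 1/2 = 3/4

A and B are independent iff P(A=i,B=j) = P(A=i)·P(B=j) for every cell.
  P(A=0)·P(B=0) = 1/2 × 1/4 = 1/8, but P(A=0,B=0) = 1/4 ✗

No, A and B are not independent. Quantitatively, I(A;B) > 0:

H(A) = -[(1/2)·log₂(1/2) + (1/2)·log₂(1/2)]
  = 0.5000 + 0.5000
  = 1.0000 bits
H(B) = -[(1/4)·log₂(1/4) + (3/4)·log₂(3/4)]
  = 0.5000 + 0.3113
  = 0.8113 bits
H(A,B) = -[(1/4)·log₂(1/4) + (1/4)·log₂(1/4) + (1/2)·log₂(1/2)]
  = 0.5000 + 0.5000 + 0.5000
  = 1.5000 bits
I(A;B) = H(A) + H(B) - H(A,B) = 1.0000 + 0.8113 - 1.5000 = 0.3113 bits > 0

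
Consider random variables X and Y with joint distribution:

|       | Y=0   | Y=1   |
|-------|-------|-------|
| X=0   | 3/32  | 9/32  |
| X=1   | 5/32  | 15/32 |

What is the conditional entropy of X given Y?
Marginal P(Y) (column sums):
  P(Y=0) = 3/32 + 5/32 = 1/4
  P(Y=1) = 9/32 + 15/32 = 3/4

H(X|Y) = -Σ P(X,Y)·log₂ P(X|Y), where P(X|Y) = P(X,Y) / P(Y)
  (X=0,Y=0): P(X|Y) = (3/32)/(1/4) = 3/8;  -(3/32)·log₂(3/8) = 0.1327
  (X=0,Y=1): P(X|Y) = (9/32)/(3/4) = 3/8;  -(9/32)·log₂(3/8) = 0.3980
  (X=1,Y=0): P(X|Y) = (5/32)/(1/4) = 5/8;  -(5/32)·log₂(5/8) = 0.1059
  (X=1,Y=1): P(X|Y) = (15/32)/(3/4) = 5/8;  -(15/32)·log₂(5/8) = 0.3178
H(X|Y) = 0.1327 + 0.3980 + 0.1059 + 0.3178
  = 0.9544 bits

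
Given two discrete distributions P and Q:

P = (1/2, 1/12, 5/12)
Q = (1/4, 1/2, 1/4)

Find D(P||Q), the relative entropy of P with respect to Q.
D(P||Q) = Σ P(i) log₂(P(i)/Q(i))
  i=0: (1/2) × log₂((1/2)/(1/4)) = (1/2) × log₂(2) = 0.5000
  i=1: (1/12) × log₂((1/12)/(1/2)) = (1/12) × log₂(1/6) = -0.2154
  i=2: (5/12) × log₂((5/12)/(1/4)) = (5/12) × log₂(5/3) = 0.3071
D(P||Q) = 0.5000 - 0.2154 + 0.3071
  = 0.5917 bits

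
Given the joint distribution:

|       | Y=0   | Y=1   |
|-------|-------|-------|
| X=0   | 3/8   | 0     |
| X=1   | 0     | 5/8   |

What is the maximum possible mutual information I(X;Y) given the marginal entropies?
The upper bound on mutual information is I(X;Y) ≤ min(H(X), H(Y)).

Marginal P(X) (row sums):
  P(X=0) = 3/8 + 0 = 3/8
  P(X=1) = 0 + 5/8 = 5/8
Marginal P(Y) (column sums):
  P(Y=0) = 3/8 + 0 = 3/8
  P(Y=1) = 0 + 5/8 = 5/8

H(X) = -[(3/8)·log₂(3/8) + (5/8)·log₂(5/8)]
  = 0.5306 + 0.4238
  = 0.9544 bits
H(Y) = -[(3/8)·log₂(3/8) + (5/8)·log₂(5/8)]
  = 0.5306 + 0.4238
  = 0.9544 bits

Maximum possible I(X;Y) = min(0.9544, 0.9544) = 0.9544 bits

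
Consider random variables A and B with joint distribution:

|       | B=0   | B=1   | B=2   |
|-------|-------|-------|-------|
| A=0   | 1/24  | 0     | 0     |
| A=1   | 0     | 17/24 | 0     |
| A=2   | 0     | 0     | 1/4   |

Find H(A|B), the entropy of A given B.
Marginal P(B) (column sums):
  P(B=0) = 1/24 + 0 + 0 = 1/24
  P(B=1) = 0 + 17/24 + 0 = 17/24
  P(B=2) = 0 + 0 + 1/4 = 1/4

H(A|B) = -Σ P(A,B)·log₂ P(A|B), where P(A|B) = P(A,B) / P(B)
  (cells with P(A,B) = 0 contribute 0)
  (A=0,B=0): P(A|B) = (1/24)/(1/24) = 1;  -(1/24)·log₂(1) = 0.0000
  (A=1,B=1): P(A|B) = (17/24)/(17/24) = 1;  -(17/24)·log₂(1) = 0.0000
  (A=2,B=2): P(A|B) = (1/4)/(1/4) = 1;  -(1/4)·log₂(1) = 0.0000
H(A|B) = 0.0000 + 0.0000 + 0.0000
  = 0.0000 bits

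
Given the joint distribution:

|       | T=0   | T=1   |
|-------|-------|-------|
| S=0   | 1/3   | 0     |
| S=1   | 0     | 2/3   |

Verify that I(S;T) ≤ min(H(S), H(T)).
Marginal P(S) (row sums):
  P(S=0) = 1/3 + 0 = 1/3
  P(S=1) = 0 + 2/3 = 2/3
Marginal P(T) (column sums):
  P(T=0) = 1/3 + 0 = 1/3
  P(T=1) = 0 + 2/3 = 2/3

H(S) = -[(1/3)·log₂(1/3) + (2/3)·log₂(2/3)]
  = 0.5283 + 0.3900
  = 0.9183 bits
H(T) = -[(1/3)·log₂(1/3) + (2/3)·log₂(2/3)]
  = 0.5283 + 0.3900
  = 0.9183 bits
H(S,T) = -[(1/3)·log₂(1/3) + (2/3)·log₂(2/3)]
  = 0.5283 + 0.3900
  = 0.9183 bits

I(S;T) = H(S) + H(T) - H(S,T)
  = 0.9183 + 0.9183 - 0.9183
  = 0.9183 bits

min(H(S), H(T)) = min(0.9183, 0.9183) = 0.9183 bits
Since 0.9183 ≤ 0.9183, the bound is satisfied ✓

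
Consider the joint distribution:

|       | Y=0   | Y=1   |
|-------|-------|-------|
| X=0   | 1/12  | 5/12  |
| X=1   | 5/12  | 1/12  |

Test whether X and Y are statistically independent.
Marginal P(X) (row sums):
  P(X=0) = 1/12 + 5/12 = 1/2
  P(X=1) = 5/12 + 1/12 = 1/2
Marginal P(Y) (column sums):
  P(Y=0) = 1/12 + 5/12 = 1/2
  P(Y=1) = 5/12 + 1/12 = 1/2

X and Y are independent iff P(X=i,Y=j) = P(X=i)·P(Y=j) for every cell.
  P(X=0)·P(Y=0) = 1/2 × 1/2 = 1/4, but P(X=0,Y=0) = 1/12 ✗

No, X and Y are not independent. Quantitatively, I(X;Y) > 0:

H(X) = -[(1/2)·log₂(1/2) + (1/2)·log₂(1/2)]
  = 0.5000 + 0.5000
  = 1.0000 bits
H(Y) = -[(1/2)·log₂(1/2) + (1/2)·log₂(1/2)]
  = 0.5000 + 0.5000
  = 1.0000 bits
H(X,Y) = -[(1/12)·log₂(1/12) + (5/12)·log₂(5/12) + (5/12)·log₂(5/12) + (1/12)·log₂(1/12)]
  = 0.2987 + 0.5263 + 0.5263 + 0.2987
  = 1.6500 bits
I(X;Y) = H(X) + H(Y) - H(X,Y) = 1.0000 + 1.0000 - 1.6500 = 0.3500 bits > 0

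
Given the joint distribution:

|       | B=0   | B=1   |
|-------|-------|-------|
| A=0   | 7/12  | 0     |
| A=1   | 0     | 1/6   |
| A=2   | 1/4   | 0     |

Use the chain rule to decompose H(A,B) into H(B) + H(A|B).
By the chain rule: H(A,B) = H(B) + H(A|B)

Marginal P(B) (column sums):
  P(B=0) = 7/12 + 0 + 1/4 = 5/6
  P(B=1) = 0 + 1/6 + 0 = 1/6
H(B) = -[(5/6)·log₂(5/6) + (1/6)·log₂(1/6)]
  = 0.2192 + 0.4308
  = 0.6500 bits
H(A|B) = -Σ P(A,B)·log₂ P(A|B), where P(A|B) = P(A,B) / P(B)
  (cells with P(A,B) = 0 contribute 0)
  (A=0,B=0): P(A|B) = (7/12)/(5/6) = 7/10;  -(7/12)·log₂(7/10) = 0.3002
  (A=1,B=1): P(A|B) = (1/6)/(1/6) = 1;  -(1/6)·log₂(1) = 0.0000
  (A=2,B=0): P(A|B) = (1/4)/(5/6) = 3/10;  -(1/4)·log₂(3/10) = 0.4342
H(A|B) = 0.3002 + 0.0000 + 0.4342
  = 0.7344 bits

H(A,B) = H(B) + H(A|B) = 0.6500 + 0.7344 = 1.3844 bits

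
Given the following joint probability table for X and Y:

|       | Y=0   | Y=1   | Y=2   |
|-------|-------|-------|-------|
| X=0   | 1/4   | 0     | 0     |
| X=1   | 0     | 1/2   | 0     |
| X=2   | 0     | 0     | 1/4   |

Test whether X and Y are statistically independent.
Marginal P(X) (row sums):
  P(X=0) = 1/4 + 0 + 0 = 1/4
  P(X=1) = 0 + 1/2 + 0 = 1/2
  P(X=2) = 0 + 0 + 1/4 = 1/4
Marginal P(Y) (column sums):
  P(Y=0) = 1/4 + 0 + 0 = 1/4
  P(Y=1) = 0 + 1/2 + 0 = 1/2
  P(Y=2) = 0 + 0 + 1/4 = 1/4

X and Y are independent iff P(X=i,Y=j) = P(X=i)·P(Y=j) for every cell.
  P(X=0)·P(Y=0) = 1/4 × 1/4 = 1/16, but P(X=0,Y=0) = 1/4 ✗

No, X and Y are not independent. Quantitatively, I(X;Y) > 0:

H(X) = -[(1/4)·log₂(1/4) + (1/2)·log₂(1/2) + (1/4)·log₂(1/4)]
  = 0.5000 + 0.5000 + 0.5000
  = 1.5000 bits
H(Y) = -[(1/4)·log₂(1/4) + (1/2)·log₂(1/2) + (1/4)·log₂(1/4)]
  = 0.5000 + 0.5000 + 0.5000
  = 1.5000 bits
H(X,Y) = -[(1/4)·log₂(1/4) + (1/2)·log₂(1/2) + (1/4)·log₂(1/4)]
  = 0.5000 + 0.5000 + 0.5000
  = 1.5000 bits
I(X;Y) = H(X) + H(Y) - H(X,Y) = 1.5000 + 1.5000 - 1.5000 = 1.5000 bits > 0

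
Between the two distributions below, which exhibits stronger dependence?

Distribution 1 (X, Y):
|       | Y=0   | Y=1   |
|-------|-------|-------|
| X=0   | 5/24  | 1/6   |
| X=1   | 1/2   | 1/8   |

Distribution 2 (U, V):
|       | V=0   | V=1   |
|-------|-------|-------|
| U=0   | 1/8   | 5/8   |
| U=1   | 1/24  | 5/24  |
Distribution 1 (X, Y):
Marginal P(X) (row sums):
  P(X=0) = 5/24 + 1/6 = 3/8
  P(X=1) = 1/2 + 1/8 = 5/8
Marginal P(Y) (column sums):
  P(Y=0) = 5/24 + 1/2 = 17/24
  P(Y=1) = 1/6 + 1/8 = 7/24

H(X) = -[(3/8)·log₂(3/8) + (5/8)·log₂(5/8)]
  = 0.5306 + 0.4238
  = 0.9544 bits
H(Y) = -[(17/24)·log₂(17/24) + (7/24)·log₂(7/24)]
  = 0.3524 + 0.5185
  = 0.8709 bits
H(X,Y) = -[(5/24)·log₂(5/24) + (1/6)·log₂(1/6) + (1/2)·log₂(1/2) + (1/8)·log₂(1/8)]
  = 0.4715 + 0.4308 + 0.5000 + 0.3750
  = 1.7773 bits

I(X;Y) = H(X) + H(Y) - H(X,Y)
  = 0.9544 + 0.8709 - 1.7773
  = 0.0480 bits

Distribution 2 (U, V):
Marginal P(U) (row sums):
  P(U=0) = 1/8 + 5/8 = 3/4
  P(U=1) = 1/24 + 5/24 = 1/4
Marginal P(V) (column sums):
  P(V=0) = 1/8 + 1/24 = 1/6
  P(V=1) = 5/8 + 5/24 = 5/6

H(U) = -[(3/4)·log₂(3/4) + (1/4)·log₂(1/4)]
  = 0.3113 + 0.5000
  = 0.8113 bits
H(V) = -[(1/6)·log₂(1/6) + (5/6)·log₂(5/6)]
  = 0.4308 + 0.2192
  = 0.6500 bits
H(U,V) = -[(1/8)·log₂(1/8) + (5/8)·log₂(5/8) + (1/24)·log₂(1/24) + (5/24)·log₂(5/24)]
  = 0.3750 + 0.4238 + 0.1910 + 0.4715
  = 1.4613 bits

I(U;V) = H(U) + H(V) - H(U,V)
  = 0.8113 + 0.6500 - 1.4613
  = 0.0000 bits

I(X;Y) = 0.0480 bits > I(U;V) = 0.0000 bits, so (X, Y) has the higher mutual information (stronger dependence).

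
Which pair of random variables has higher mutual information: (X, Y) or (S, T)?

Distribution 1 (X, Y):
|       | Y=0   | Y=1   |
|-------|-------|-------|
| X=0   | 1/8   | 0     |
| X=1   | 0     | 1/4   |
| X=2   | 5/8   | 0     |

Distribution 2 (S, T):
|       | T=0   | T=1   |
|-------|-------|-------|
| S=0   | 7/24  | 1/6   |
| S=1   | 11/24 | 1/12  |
Distribution 1 (X, Y):
Marginal P(X) (row sums):
  P(X=0) = 1/8 + 0 = 1/8
  P(X=1) = 0 + 1/4 = 1/4
  P(X=2) = 5/8 + 0 = 5/8
Marginal P(Y) (column sums):
  P(Y=0) = 1/8 + 0 + 5/8 = 3/4
  P(Y=1) = 0 + 1/4 + 0 = 1/4

H(X) = -[(1/8)·log₂(1/8) + (1/4)·log₂(1/4) + (5/8)·log₂(5/8)]
  = 0.3750 + 0.5000 + 0.4238
  = 1.2988 bits
H(Y) = -[(3/4)·log₂(3/4) + (1/4)·log₂(1/4)]
  = 0.3113 + 0.5000
  = 0.8113 bits
H(X,Y) = -[(1/8)·log₂(1/8) + (1/4)·log₂(1/4) + (5/8)·log₂(5/8)]
  = 0.3750 + 0.5000 + 0.4238
  = 1.2988 bits

I(X;Y) = H(X) + H(Y) - H(X,Y)
  = 1.2988 + 0.8113 - 1.2988
  = 0.8113 bits

Distribution 2 (S, T):
Marginal P(S) (row sums):
  P(S=0) = 7/24 + 1/6 = 11/24
  P(S=1) = 11/24 + 1/12 = 13/24
Marginal P(T) (column sums):
  P(T=0) = 7/24 + 11/24 = 3/4
  P(T=1) = 1/6 + 1/12 = 1/4

H(S) = -[(11/24)·log₂(11/24) + (13/24)·log₂(13/24)]
  = 0.5159 + 0.4791
  = 0.9950 bits
H(T) = -[(3/4)·log₂(3/4) + (1/4)·log₂(1/4)]
  = 0.3113 + 0.5000
  = 0.8113 bits
H(S,T) = -[(7/24)·log₂(7/24) + (1/6)·log₂(1/6) + (11/24)·log₂(11/24) + (1/12)·log₂(1/12)]
  = 0.5185 + 0.4308 + 0.5159 + 0.2987
  = 1.7639 bits

I(S;T) = H(S) + H(T) - H(S,T)
  = 0.9950 + 0.8113 - 1.7639
  = 0.0424 bits

I(X;Y) = 0.8113 bits > I(S;T) = 0.0424 bits, so (X, Y) has the higher mutual information (stronger dependence).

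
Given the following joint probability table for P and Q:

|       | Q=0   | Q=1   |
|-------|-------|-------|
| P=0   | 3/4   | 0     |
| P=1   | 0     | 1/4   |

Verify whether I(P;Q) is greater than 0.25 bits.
Marginal P(P) (row sums):
  P(P=0) = 3/4 + 0 = 3/4
  P(P=1) = 0 + 1/4 = 1/4
Marginal P(Q) (column sums):
  P(Q=0) = 3/4 + 0 = 3/4
  P(Q=1) = 0 + 1/4 = 1/4

H(P) = -[(3/4)·log₂(3/4) + (1/4)·log₂(1/4)]
  = 0.3113 + 0.5000
  = 0.8113 bits
H(Q) = -[(3/4)·log₂(3/4) + (1/4)·log₂(1/4)]
  = 0.3113 + 0.5000
  = 0.8113 bits
H(P,Q) = -[(3/4)·log₂(3/4) + (1/4)·log₂(1/4)]
  = 0.3113 + 0.5000
  = 0.8113 bits

I(P;Q) = H(P) + H(Q) - H(P,Q)
  = 0.8113 + 0.8113 - 0.8113
  = 0.8113 bits

Yes. I(P;Q) = 0.8113 bits, which is > 0.25 bits.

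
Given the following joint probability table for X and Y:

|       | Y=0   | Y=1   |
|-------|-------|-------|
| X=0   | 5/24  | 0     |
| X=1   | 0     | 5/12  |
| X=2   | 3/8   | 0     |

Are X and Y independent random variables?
Marginal P(X) (row sums):
  P(X=0) = 5/24 + 0 = 5/24
  P(X=1) = 0 + 5/12 = 5/12
  P(X=2) = 3/8 + 0 = 3/8
Marginal P(Y) (column sums):
  P(Y=0) = 5/24 + 0 + 3/8 = 7/12
  P(Y=1) = 0 + 5/12 + 0 = 5/12

X and Y are independent iff P(X=i,Y=j) = P(X=i)·P(Y=j) for every cell.
  P(X=0)·P(Y=0) = 5/24 × 7/12 = 35/288, but P(X=0,Y=0) = 5/24 ✗

No, X and Y are not independent. Quantitatively, I(X;Y) > 0:

H(X) = -[(5/24)·log₂(5/24) + (5/12)·log₂(5/12) + (3/8)·log₂(3/8)]
  = 0.4715 + 0.5263 + 0.5306
  = 1.5284 bits
H(Y) = -[(7/12)·log₂(7/12) + (5/12)·log₂(5/12)]
  = 0.4536 + 0.5263
  = 0.9799 bits
H(X,Y) = -[(5/24)·log₂(5/24) + (5/12)·log₂(5/12) + (3/8)·log₂(3/8)]
  = 0.4715 + 0.5263 + 0.5306
  = 1.5284 bits
I(X;Y) = H(X) + H(Y) - H(X,Y) = 1.5284 + 0.9799 - 1.5284 = 0.9799 bits > 0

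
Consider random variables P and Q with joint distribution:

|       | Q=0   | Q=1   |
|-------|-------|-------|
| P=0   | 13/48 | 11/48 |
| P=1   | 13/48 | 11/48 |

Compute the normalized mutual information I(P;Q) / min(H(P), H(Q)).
Marginal P(P) (row sums):
  P(P=0) = 13/48 + 11/48 = 1/2
  P(P=1) = 13/48 + 11/48 = 1/2
Marginal P(Q) (column sums):
  P(Q=0) = 13/48 + 13/48 = 13/24
  P(Q=1) = 11/48 + 11/48 = 11/24

H(P) = -[(1/2)·log₂(1/2) + (1/2)·log₂(1/2)]
  = 0.5000 + 0.5000
  = 1.0000 bits
H(Q) = -[(13/24)·log₂(13/24) + (11/24)·log₂(11/24)]
  = 0.4791 + 0.5159
  = 0.9950 bits
H(P,Q) = -[(13/48)·log₂(13/48) + (11/48)·log₂(11/48) + (13/48)·log₂(13/48) + (11/48)·log₂(11/48)]
  = 0.5104 + 0.4871 + 0.5104 + 0.4871
  = 1.9950 bits

I(P;Q) = H(P) + H(Q) - H(P,Q)
  = 1.0000 + 0.9950 - 1.9950
  = 0.0000 bits

min(H(P), H(Q)) = min(1.0000, 0.9950) = 0.9950 bits
Normalized MI = 0.0000 / 0.9950 = 0.0000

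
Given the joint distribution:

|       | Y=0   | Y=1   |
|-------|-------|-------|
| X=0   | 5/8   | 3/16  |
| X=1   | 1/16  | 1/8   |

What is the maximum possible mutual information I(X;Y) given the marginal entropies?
The upper bound on mutual information is I(X;Y) ≤ min(H(X), H(Y)).

Marginal P(X) (row sums):
  P(X=0) = 5/8 + 3/16 = 13/16
  P(X=1) = 1/16 + 1/8 = 3/16
Marginal P(Y) (column sums):
  P(Y=0) = 5/8 + 1/16 = 11/16
  P(Y=1) = 3/16 + 1/8 = 5/16

H(X) = -[(13/16)·log₂(13/16) + (3/16)·log₂(3/16)]
  = 0.2434 + 0.4528
  = 0.6962 bits
H(Y) = -[(11/16)·log₂(11/16) + (5/16)·log₂(5/16)]
  = 0.3716 + 0.5244
  = 0.8960 bits

Maximum possible I(X;Y) = min(0.6962, 0.8960) = 0.6962 bits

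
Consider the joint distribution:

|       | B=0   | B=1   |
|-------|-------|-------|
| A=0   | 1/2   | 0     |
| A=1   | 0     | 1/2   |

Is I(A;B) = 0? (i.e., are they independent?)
Marginal P(A) (row sums):
  P(A=0) = 1/2 + 0 = 1/2
  P(A=1) = 0 + 1/2 = 1/2
Marginal P(B) (column sums):
  P(B=0) = 1/2 + 0 = 1/2
  P(B=1) = 0 + 1/2 = 1/2

A and B are independent iff P(A=i,B=j) = P(A=i)·P(B=j) for every cell.
  P(A=0)·P(B=0) = 1/2 × 1/2 = 1/4, but P(A=0,B=0) = 1/2 ✗

No, A and B are not independent. Quantitatively, I(A;B) > 0:

H(A) = -[(1/2)·log₂(1/2) + (1/2)·log₂(1/2)]
  = 0.5000 + 0.5000
  = 1.0000 bits
H(B) = -[(1/2)·log₂(1/2) + (1/2)·log₂(1/2)]
  = 0.5000 + 0.5000
  = 1.0000 bits
H(A,B) = -[(1/2)·log₂(1/2) + (1/2)·log₂(1/2)]
  = 0.5000 + 0.5000
  = 1.0000 bits
I(A;B) = H(A) + H(B) - H(A,B) = 1.0000 + 1.0000 - 1.0000 = 1.0000 bits > 0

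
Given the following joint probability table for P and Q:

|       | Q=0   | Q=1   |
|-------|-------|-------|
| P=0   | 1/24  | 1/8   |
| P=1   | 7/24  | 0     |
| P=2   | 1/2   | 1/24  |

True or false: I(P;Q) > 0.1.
Marginal P(P) (row sums):
  P(P=0) = 1/24 + 1/8 = 1/6
  P(P=1) = 7/24 + 0 = 7/24
  P(P=2) = 1/2 + 1/24 = 13/24
Marginal P(Q) (column sums):
  P(Q=0) = 1/24 + 7/24 + 1/2 = 5/6
  P(Q=1) = 1/8 + 0 + 1/24 = 1/6

H(P) = -[(1/6)·log₂(1/6) + (7/24)·log₂(7/24) + (13/24)·log₂(13/24)]
  = 0.4308 + 0.5185 + 0.4791
  = 1.4284 bits
H(Q) = -[(5/6)·log₂(5/6) + (1/6)·log₂(1/6)]
  = 0.2192 + 0.4308
  = 0.6500 bits
H(P,Q) = -[(1/24)·log₂(1/24) + (1/8)·log₂(1/8) + (7/24)·log₂(7/24) + (1/2)·log₂(1/2) + (1/24)·log₂(1/24)]
  = 0.1910 + 0.3750 + 0.5185 + 0.5000 + 0.1910
  = 1.7755 bits

I(P;Q) = H(P) + H(Q) - H(P,Q)
  = 1.4284 + 0.6500 - 1.7755
  = 0.3029 bits

True. I(P;Q) = 0.3029 bits, which is > 0.1 bits.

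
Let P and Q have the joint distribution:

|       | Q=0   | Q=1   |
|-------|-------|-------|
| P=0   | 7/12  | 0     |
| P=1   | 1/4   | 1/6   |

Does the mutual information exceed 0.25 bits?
Marginal P(P) (row sums):
  P(P=0) = 7/12 + 0 = 7/12
  P(P=1) = 1/4 + 1/6 = 5/12
Marginal P(Q) (column sums):
  P(Q=0) = 7/12 + 1/4 = 5/6
  P(Q=1) = 0 + 1/6 = 1/6

H(P) = -[(7/12)·log₂(7/12) + (5/12)·log₂(5/12)]
  = 0.4536 + 0.5263
  = 0.9799 bits
H(Q) = -[(5/6)·log₂(5/6) + (1/6)·log₂(1/6)]
  = 0.2192 + 0.4308
  = 0.6500 bits
H(P,Q) = -[(7/12)·log₂(7/12) + (1/4)·log₂(1/4) + (1/6)·log₂(1/6)]
  = 0.4536 + 0.5000 + 0.4308
  = 1.3844 bits

I(P;Q) = H(P) + H(Q) - H(P,Q)
  = 0.9799 + 0.6500 - 1.3844
  = 0.2455 bits

No. I(P;Q) = 0.2455 bits, which is ≤ 0.25 bits.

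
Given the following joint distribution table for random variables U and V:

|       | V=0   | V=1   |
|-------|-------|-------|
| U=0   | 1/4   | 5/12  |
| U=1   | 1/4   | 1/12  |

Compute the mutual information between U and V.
Marginal P(U) (row sums):
  P(U=0) = 1/4 + 5/12 = 2/3
  P(U=1) = 1/4 + 1/12 = 1/3
Marginal P(V) (column sums):
  P(V=0) = 1/4 + 1/4 = 1/2
  P(V=1) = 5/12 + 1/12 = 1/2

H(U) = -[(2/3)·log₂(2/3) + (1/3)·log₂(1/3)]
  = 0.3900 + 0.5283
  = 0.9183 bits
H(V) = -[(1/2)·log₂(1/2) + (1/2)·log₂(1/2)]
  = 0.5000 + 0.5000
  = 1.0000 bits
H(U,V) = -[(1/4)·log₂(1/4) + (5/12)·log₂(5/12) + (1/4)·log₂(1/4) + (1/12)·log₂(1/12)]
  = 0.5000 + 0.5263 + 0.5000 + 0.2987
  = 1.8250 bits

I(U;V) = H(U) + H(V) - H(U,V)
  = 0.9183 + 1.0000 - 1.8250
  = 0.0933 bits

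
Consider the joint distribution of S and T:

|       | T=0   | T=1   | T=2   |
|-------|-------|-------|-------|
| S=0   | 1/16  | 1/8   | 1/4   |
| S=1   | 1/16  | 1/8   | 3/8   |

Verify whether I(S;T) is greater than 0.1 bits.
Marginal P(S) (row sums):
  P(S=0) = 1/16 + 1/8 + 1/4 = 7/16
  P(S=1) = 1/16 + 1/8 + 3/8 = 9/16
Marginal P(T) (column sums):
  P(T=0) = 1/16 + 1/16 = 1/8
  P(T=1) = 1/8 + 1/8 = 1/4
  P(T=2) = 1/4 + 3/8 = 5/8

H(S) = -[(7/16)·log₂(7/16) + (9/16)·log₂(9/16)]
  = 0.5218 + 0.4669
  = 0.9887 bits
H(T) = -[(1/8)·log₂(1/8) + (1/4)·log₂(1/4) + (5/8)·log₂(5/8)]
  = 0.3750 + 0.5000 + 0.4238
  = 1.2988 bits
H(S,T) = -[(1/16)·log₂(1/16) + (1/8)·log₂(1/8) + (1/4)·log₂(1/4) + (1/16)·log₂(1/16) + (1/8)·log₂(1/8) + (3/8)·log₂(3/8)]
  = 0.2500 + 0.3750 + 0.5000 + 0.2500 + 0.3750 + 0.5306
  = 2.2806 bits

I(S;T) = H(S) + H(T) - H(S,T)
  = 0.9887 + 1.2988 - 2.2806
  = 0.0069 bits

No. I(S;T) = 0.0069 bits, which is ≤ 0.1 bits.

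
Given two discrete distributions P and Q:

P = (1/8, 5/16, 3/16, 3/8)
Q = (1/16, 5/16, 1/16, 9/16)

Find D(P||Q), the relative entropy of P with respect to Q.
D(P||Q) = Σ P(i) log₂(P(i)/Q(i))
  i=0: (1/8) × log₂((1/8)/(1/16)) = (1/8) × log₂(2) = 0.1250
  i=1: (5/16) × log₂((5/16)/(5/16)) = (5/16) × log₂(1) = 0.0000
  i=2: (3/16) × log₂((3/16)/(1/16)) = (3/16) × log₂(3) = 0.2972
  i=3: (3/8) × log₂((3/8)/(9/16)) = (3/8) × log₂(2/3) = -0.2194
D(P||Q) = 0.1250 + 0.0000 + 0.2972 - 0.2194
  = 0.2028 bits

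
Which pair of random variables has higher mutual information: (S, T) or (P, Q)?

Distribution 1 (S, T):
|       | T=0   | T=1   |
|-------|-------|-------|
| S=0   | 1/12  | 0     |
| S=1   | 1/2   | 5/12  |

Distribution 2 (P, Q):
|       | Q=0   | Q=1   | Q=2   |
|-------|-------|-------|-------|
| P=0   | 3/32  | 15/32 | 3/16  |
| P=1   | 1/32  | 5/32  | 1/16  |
Distribution 1 (S, T):
Marginal P(S) (row sums):
  P(S=0) = 1/12 + 0 = 1/12
  P(S=1) = 1/2 + 5/12 = 11/12
Marginal P(T) (column sums):
  P(T=0) = 1/12 + 1/2 = 7/12
  P(T=1) = 0 + 5/12 = 5/12

H(S) = -[(1/12)·log₂(1/12) + (11/12)·log₂(11/12)]
  = 0.2987 + 0.1151
  = 0.4138 bits
H(T) = -[(7/12)·log₂(7/12) + (5/12)·log₂(5/12)]
  = 0.4536 + 0.5263
  = 0.9799 bits
H(S,T) = -[(1/12)·log₂(1/12) + (1/2)·log₂(1/2) + (5/12)·log₂(5/12)]
  = 0.2987 + 0.5000 + 0.5263
  = 1.3250 bits

I(S;T) = H(S) + H(T) - H(S,T)
  = 0.4138 + 0.9799 - 1.3250
  = 0.0687 bits

Distribution 2 (P, Q):
Marginal P(P) (row sums):
  P(P=0) = 3/32 + 15/32 + 3/16 = 3/4
  P(P=1) = 1/32 + 5/32 + 1/16 = 1/4
Marginal P(Q) (column sums):
  P(Q=0) = 3/32 + 1/32 = 1/8
  P(Q=1) = 15/32 + 5/32 = 5/8
  P(Q=2) = 3/16 + 1/16 = 1/4

H(P) = -[(3/4)·log₂(3/4) + (1/4)·log₂(1/4)]
  = 0.3113 + 0.5000
  = 0.8113 bits
H(Q) = -[(1/8)·log₂(1/8) + (5/8)·log₂(5/8) + (1/4)·log₂(1/4)]
  = 0.3750 + 0.4238 + 0.5000
  = 1.2988 bits
H(P,Q) = -[(3/32)·log₂(3/32) + (15/32)·log₂(15/32) + (3/16)·log₂(3/16) + (1/32)·log₂(1/32) + (5/32)·log₂(5/32) + (1/16)·log₂(1/16)]
  = 0.3202 + 0.5124 + 0.4528 + 0.1563 + 0.4184 + 0.2500
  = 2.1101 bits

I(P;Q) = H(P) + H(Q) - H(P,Q)
  = 0.8113 + 1.2988 - 2.1101
  = 0.0000 bits

I(S;T) = 0.0687 bits > I(P;Q) = 0.0000 bits, so (S, T) has the higher mutual information (stronger dependence).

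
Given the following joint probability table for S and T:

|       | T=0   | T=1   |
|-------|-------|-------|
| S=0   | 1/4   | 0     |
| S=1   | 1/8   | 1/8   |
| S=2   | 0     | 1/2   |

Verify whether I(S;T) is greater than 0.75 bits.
Marginal P(S) (row sums):
  P(S=0) = 1/4 + 0 = 1/4
  P(S=1) = 1/8 + 1/8 = 1/4
  P(S=2) = 0 + 1/2 = 1/2
Marginal P(T) (column sums):
  P(T=0) = 1/4 + 1/8 + 0 = 3/8
  P(T=1) = 0 + 1/8 + 1/2 = 5/8

H(S) = -[(1/4)·log₂(1/4) + (1/4)·log₂(1/4) + (1/2)·log₂(1/2)]
  = 0.5000 + 0.5000 + 0.5000
  = 1.5000 bits
H(T) = -[(3/8)·log₂(3/8) + (5/8)·log₂(5/8)]
  = 0.5306 + 0.4238
  = 0.9544 bits
H(S,T) = -[(1/4)·log₂(1/4) + (1/8)·log₂(1/8) + (1/8)·log₂(1/8) + (1/2)·log₂(1/2)]
  = 0.5000 + 0.3750 + 0.3750 + 0.5000
  = 1.7500 bits

I(S;T) = H(S) + H(T) - H(S,T)
  = 1.5000 + 0.9544 - 1.7500
  = 0.7044 bits

No. I(S;T) = 0.7044 bits, which is ≤ 0.75 bits.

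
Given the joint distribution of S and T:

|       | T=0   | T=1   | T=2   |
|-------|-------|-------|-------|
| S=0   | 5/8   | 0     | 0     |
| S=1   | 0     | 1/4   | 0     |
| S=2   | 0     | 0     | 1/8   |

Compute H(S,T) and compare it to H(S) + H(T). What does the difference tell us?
Marginal P(S) (row sums):
  P(S=0) = 5/8 + 0 + 0 = 5/8
  P(S=1) = 0 + 1/4 + 0 = 1/4
  P(S=2) = 0 + 0 + 1/8 = 1/8
Marginal P(T) (column sums):
  P(T=0) = 5/8 + 0 + 0 = 5/8
  P(T=1) = 0 + 1/4 + 0 = 1/4
  P(T=2) = 0 + 0 + 1/8 = 1/8

H(S,T) = -[(5/8)·log₂(5/8) + (1/4)·log₂(1/4) + (1/8)·log₂(1/8)]
  = 0.4238 + 0.5000 + 0.3750
  = 1.2988 bits
H(S) = -[(5/8)·log₂(5/8) + (1/4)·log₂(1/4) + (1/8)·log₂(1/8)]
  = 0.4238 + 0.5000 + 0.3750
  = 1.2988 bits
H(T) = -[(5/8)·log₂(5/8) + (1/4)·log₂(1/4) + (1/8)·log₂(1/8)]
  = 0.4238 + 0.5000 + 0.3750
  = 1.2988 bits

H(S) + H(T) = 1.2988 + 1.2988 = 2.5976 bits
Difference: H(S) + H(T) - H(S,T) = 2.5976 - 1.2988 = 1.2988 bits = I(S;T)

The difference is the mutual information; it is positive here, so S and T are dependent (knowing one reduces uncertainty about the other by 1.2988 bits).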